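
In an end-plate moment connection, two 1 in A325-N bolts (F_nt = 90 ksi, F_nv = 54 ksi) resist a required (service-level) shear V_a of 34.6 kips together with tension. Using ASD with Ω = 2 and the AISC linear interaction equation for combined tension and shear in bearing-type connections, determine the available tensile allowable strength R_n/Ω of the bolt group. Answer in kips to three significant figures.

34.2 kips

A_b = π·1²/4 = 0.7854 in²; f_rv = 34.6 / (2 × 0.7854) = 22.03 ksi.
F'_nt = 1.3 F_nt − (Ω F_nt / F_nv) f_rv = 1.3·90 − (2·90/54)·22.03 = 43.58 ksi, capped at F_nt → F'_nt = 43.58 ksi.
R_n = F'_nt · A_b · n = 43.58 × 0.7854 × 2 = 68.45 kips.
Allowable strength R_n/Ω = 68.45 / 2 = 34.2 kips.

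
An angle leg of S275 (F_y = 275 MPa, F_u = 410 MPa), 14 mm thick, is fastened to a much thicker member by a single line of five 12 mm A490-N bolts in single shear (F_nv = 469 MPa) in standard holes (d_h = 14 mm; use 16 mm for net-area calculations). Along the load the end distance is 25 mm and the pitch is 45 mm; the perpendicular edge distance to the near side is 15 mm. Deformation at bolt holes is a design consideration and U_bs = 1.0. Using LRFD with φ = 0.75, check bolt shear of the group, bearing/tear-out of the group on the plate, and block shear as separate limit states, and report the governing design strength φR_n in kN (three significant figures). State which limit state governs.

Bolt shear: A_b = π·12²/4 = 113.1 mm²; R_n = 469 × 113.1 × 5 × 1 / 1000 = 265.2 kN → 0.75 × 265.2 = 199 kN.
Bearing: edge l_c = 18, r_n = 124 kN; interior l_c = 31, r_n = 165.3 kN; R_n = 124 + 4·165.3 = 785.2 kN → 589 kN.
Block shear: A_gv = 2870, A_nv = 1862, A_nt = 98 mm²; R_n = min(0.6F_uA_nv, 0.6F_yA_gv) + U_bs·F_u·A_nt = 498.2 kN → 374 kN.
Bolt shear governs: 199 kN.

199 kN (bolt shear governs)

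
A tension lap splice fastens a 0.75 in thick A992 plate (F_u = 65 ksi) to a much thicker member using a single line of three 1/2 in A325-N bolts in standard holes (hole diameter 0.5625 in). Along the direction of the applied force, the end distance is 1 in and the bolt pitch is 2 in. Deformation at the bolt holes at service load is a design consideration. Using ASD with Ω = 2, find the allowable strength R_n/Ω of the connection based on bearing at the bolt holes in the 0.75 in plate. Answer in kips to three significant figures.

Per bolt r_n = 1.2 l_c t F_u ≤ 2.4 d t F_u; upper limit = 2.4 × 0.5 × 0.75 × 65 = 58.5 kips.
Edge bolt: l_c = 1 − 0.5625/2 = 0.7188 in → 1.2 × 0.7188 × 0.75 × 65 = 42.05 → r_n = 42.05 kips.
Interior bolts: l_c = 2 − 0.5625 = 1.438 in → 1.2 × 1.438 × 0.75 × 65 = 84.09 → r_n = 58.5 kips.
R_n = 1 × 42.05 + 2 × 58.5 = 159 kips.
Allowable strength R_n/Ω = 159 / 2 = 79.5 kips.

79.5 kips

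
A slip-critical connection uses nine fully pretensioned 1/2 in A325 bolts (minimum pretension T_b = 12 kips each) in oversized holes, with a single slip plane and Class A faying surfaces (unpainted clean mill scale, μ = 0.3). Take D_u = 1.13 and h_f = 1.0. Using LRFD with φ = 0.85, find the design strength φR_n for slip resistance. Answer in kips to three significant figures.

31.1 kips

R_n = μ · D_u · h_f · T_b · n_s · n_b = 0.3 × 1.13 × 1.0 × 12 × 1 × 9 = 36.61 kips.
Design strength φR_n = 0.85 × 36.61 = 31.1 kips.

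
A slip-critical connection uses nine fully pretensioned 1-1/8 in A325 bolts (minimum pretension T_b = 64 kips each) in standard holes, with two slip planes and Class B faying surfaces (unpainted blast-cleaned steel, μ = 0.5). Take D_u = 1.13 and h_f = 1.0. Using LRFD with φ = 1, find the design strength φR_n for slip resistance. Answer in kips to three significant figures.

651 kips

R_n = μ · D_u · h_f · T_b · n_s · n_b = 0.5 × 1.13 × 1.0 × 64 × 2 × 9 = 650.9 kips.
Design strength φR_n = 1 × 650.9 = 651 kips.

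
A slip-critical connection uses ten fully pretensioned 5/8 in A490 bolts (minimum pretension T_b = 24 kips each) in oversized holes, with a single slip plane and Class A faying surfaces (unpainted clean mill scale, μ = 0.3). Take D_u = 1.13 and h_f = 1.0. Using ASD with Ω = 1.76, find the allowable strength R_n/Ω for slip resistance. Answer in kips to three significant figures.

46.2 kips

R_n = μ · D_u · h_f · T_b · n_s · n_b = 0.3 × 1.13 × 1.0 × 24 × 1 × 10 = 81.36 kips.
Allowable strength R_n/Ω = 81.36 / 1.76 = 46.2 kips.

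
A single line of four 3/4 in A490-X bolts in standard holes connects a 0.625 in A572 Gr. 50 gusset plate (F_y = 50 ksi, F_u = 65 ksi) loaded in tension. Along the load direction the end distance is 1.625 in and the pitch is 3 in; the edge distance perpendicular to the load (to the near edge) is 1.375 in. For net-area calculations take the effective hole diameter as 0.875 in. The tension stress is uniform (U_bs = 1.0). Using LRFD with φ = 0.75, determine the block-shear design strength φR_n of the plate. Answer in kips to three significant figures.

Shear plane L_v = 1.625 + 3·3 = 10.62 in; A_gv = 10.62 × 0.625 = 6.641 in².
A_nv = (10.62 − 3.5·0.875) × 0.625 = 4.727 in².
A_nt = (1.375 − 0.5·0.875) × 0.625 = 0.5859 in².
0.6 F_u A_nv = 184.3 kips; 0.6 F_y A_gv = 199.2 kips → shear rupture governs the shear term.
R_n = 184.3 + 1.0 × 65 × 0.5859 = 222.4 kips.
Design strength φR_n = 0.75 × 222.4 = 167 kips.

167 kips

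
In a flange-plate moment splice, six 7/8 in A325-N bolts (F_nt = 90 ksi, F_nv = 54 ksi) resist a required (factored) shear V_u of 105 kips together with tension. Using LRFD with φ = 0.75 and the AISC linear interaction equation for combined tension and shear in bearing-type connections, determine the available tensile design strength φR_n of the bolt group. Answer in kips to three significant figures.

A_b = π·0.875²/4 = 0.6013 in²; f_rv = 105 / (6 × 0.6013) = 29.1 ksi.
F'_nt = 1.3 F_nt − (F_nt / φF_nv) f_rv = 1.3·90 − (90/(0.75·54))·29.1 = 52.33 ksi, capped at F_nt → F'_nt = 52.33 ksi.
R_n = F'_nt · A_b · n = 52.33 × 0.6013 × 6 = 188.8 kips.
Design strength φR_n = 0.75 × 188.8 = 142 kips.

142 kips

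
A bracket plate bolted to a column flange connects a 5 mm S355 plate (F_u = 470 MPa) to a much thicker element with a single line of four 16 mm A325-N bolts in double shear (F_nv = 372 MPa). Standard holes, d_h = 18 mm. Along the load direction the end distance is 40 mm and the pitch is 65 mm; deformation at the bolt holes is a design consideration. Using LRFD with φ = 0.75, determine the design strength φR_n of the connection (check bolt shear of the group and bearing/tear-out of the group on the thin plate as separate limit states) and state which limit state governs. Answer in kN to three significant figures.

Bolt shear: A_b = π·16²/4 = 201.1 mm²; R_n = 372 × 201.1 × 4 × 2 / 1000 = 598.4 kN → 0.75 × 598.4 = 449 kN.
Bearing (1.2 l_c t F_u ≤ 2.4 d t F_u): upper limit = 2.4·16·5·470 / 1000 = 90.24 kN.
  Edge l_c = 40 − 18/2 = 31 → r_n = 87.42 kN; interior l_c = 65 − 18 = 47 → r_n = 90.24 kN.
  R_n,bearing = 1·87.42 + 3·90.24 = 358.1 kN → 0.75 × 358.1 = 269 kN.
Bearing governs: 269 kN.

269 kN (bearing governs)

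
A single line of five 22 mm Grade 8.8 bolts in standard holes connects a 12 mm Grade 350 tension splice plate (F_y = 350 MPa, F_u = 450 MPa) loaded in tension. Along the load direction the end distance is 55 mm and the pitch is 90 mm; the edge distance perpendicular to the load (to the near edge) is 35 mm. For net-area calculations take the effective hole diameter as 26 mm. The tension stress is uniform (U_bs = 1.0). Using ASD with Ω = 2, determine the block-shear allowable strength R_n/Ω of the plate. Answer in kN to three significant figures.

Shear plane L_v = 55 + 4·90 = 415 mm; A_gv = 415 × 12 = 4980 mm².
A_nv = (415 − 4.5·26) × 12 = 3576 mm².
A_nt = (35 − 0.5·26) × 12 = 264 mm².
0.6 F_u A_nv = 965.5 kN; 0.6 F_y A_gv = 1046 kN → shear rupture governs the shear term.
R_n = 965.5 + 1.0 × 450 × 264 / 1000 = 1084 kN.
Allowable strength R_n/Ω = 1084 / 2 = 542 kN.

542 kN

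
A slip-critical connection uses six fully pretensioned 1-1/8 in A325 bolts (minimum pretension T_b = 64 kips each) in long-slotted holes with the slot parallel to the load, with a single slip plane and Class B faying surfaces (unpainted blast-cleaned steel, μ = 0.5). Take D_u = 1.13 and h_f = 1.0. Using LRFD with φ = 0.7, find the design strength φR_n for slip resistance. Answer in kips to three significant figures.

R_n = μ · D_u · h_f · T_b · n_s · n_b = 0.5 × 1.13 × 1.0 × 64 × 1 × 6 = 217 kips.
Design strength φR_n = 0.7 × 217 = 152 kips.

152 kips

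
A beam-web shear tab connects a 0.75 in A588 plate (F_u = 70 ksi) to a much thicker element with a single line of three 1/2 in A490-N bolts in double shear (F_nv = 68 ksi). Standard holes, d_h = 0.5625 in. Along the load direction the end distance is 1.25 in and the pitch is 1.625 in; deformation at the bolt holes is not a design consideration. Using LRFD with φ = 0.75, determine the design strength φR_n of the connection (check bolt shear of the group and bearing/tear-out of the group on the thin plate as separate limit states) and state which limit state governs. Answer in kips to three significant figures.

Bolt shear: A_b = π·0.5²/4 = 0.1963 in²; R_n = 68 × 0.1963 × 3 × 2 = 80.11 kips → 0.75 × 80.11 = 60.1 kips.
Bearing (1.5 l_c t F_u ≤ 3.0 d t F_u): upper limit = 3.0·0.5·0.75·70 = 78.75 kips.
  Edge l_c = 1.25 − 0.5625/2 = 0.9688 → r_n = 76.29 kips; interior l_c = 1.625 − 0.5625 = 1.062 → r_n = 78.75 kips.
  R_n,bearing = 1·76.29 + 2·78.75 = 233.8 kips → 0.75 × 233.8 = 175 kips.
Bolt shear governs: 60.1 kips.

60.1 kips (bolt shear governs)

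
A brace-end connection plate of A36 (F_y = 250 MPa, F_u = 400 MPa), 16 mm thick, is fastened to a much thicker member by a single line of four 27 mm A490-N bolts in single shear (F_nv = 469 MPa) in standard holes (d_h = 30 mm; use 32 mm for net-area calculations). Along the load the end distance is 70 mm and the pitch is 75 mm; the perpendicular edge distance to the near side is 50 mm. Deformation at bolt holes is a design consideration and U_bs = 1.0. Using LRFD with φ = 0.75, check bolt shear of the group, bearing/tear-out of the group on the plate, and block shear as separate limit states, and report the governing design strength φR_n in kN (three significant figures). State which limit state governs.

690 kN (block shear governs)

Bolt shear: A_b = π·27²/4 = 572.6 mm²; R_n = 469 × 572.6 × 4 × 1 / 1000 = 1074 kN → 0.75 × 1074 = 806 kN.
Bearing: edge l_c = 55, r_n = 414.7 kN; interior l_c = 45, r_n = 345.6 kN; R_n = 414.7 + 3·345.6 = 1452 kN → 1090 kN.
Block shear: A_gv = 4720, A_nv = 2928, A_nt = 544 mm²; R_n = min(0.6F_uA_nv, 0.6F_yA_gv) + U_bs·F_u·A_nt = 920.3 kN → 690 kN.
Block shear governs: 690 kN.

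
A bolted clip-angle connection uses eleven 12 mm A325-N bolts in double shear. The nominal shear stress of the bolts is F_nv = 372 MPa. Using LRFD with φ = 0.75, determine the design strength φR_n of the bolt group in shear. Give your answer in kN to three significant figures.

694 kN

A_b = π × 12² / 4 = 113.1 mm².
R_n = F_nv · A_b · n · n_s = 372 × 113.1 × 11 × 2 / 1000 = 925.6 kN.
Design strength φR_n = 0.75 × 925.6 = 694 kN.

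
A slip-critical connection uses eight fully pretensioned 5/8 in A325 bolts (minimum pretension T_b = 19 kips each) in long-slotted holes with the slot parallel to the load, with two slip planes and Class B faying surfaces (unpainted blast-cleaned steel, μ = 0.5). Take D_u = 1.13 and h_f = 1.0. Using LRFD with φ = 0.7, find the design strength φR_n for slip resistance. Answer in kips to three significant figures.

R_n = μ · D_u · h_f · T_b · n_s · n_b = 0.5 × 1.13 × 1.0 × 19 × 2 × 8 = 171.8 kips.
Design strength φR_n = 0.7 × 171.8 = 120 kips.

120 kips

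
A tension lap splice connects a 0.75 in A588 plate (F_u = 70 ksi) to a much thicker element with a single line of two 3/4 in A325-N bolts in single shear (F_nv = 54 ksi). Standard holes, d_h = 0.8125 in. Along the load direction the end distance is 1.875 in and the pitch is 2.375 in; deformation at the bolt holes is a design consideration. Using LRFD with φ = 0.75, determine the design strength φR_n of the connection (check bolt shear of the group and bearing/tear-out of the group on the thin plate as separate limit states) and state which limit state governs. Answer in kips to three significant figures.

Bolt shear: A_b = π·0.75²/4 = 0.4418 in²; R_n = 54 × 0.4418 × 2 × 1 = 47.71 kips → 0.75 × 47.71 = 35.8 kips.
Bearing (1.2 l_c t F_u ≤ 2.4 d t F_u): upper limit = 2.4·0.75·0.75·70 = 94.5 kips.
  Edge l_c = 1.875 − 0.8125/2 = 1.469 → r_n = 92.53 kips; interior l_c = 2.375 − 0.8125 = 1.562 → r_n = 94.5 kips.
  R_n,bearing = 1·92.53 + 1·94.5 = 187 kips → 0.75 × 187 = 140 kips.
Bolt shear governs: 35.8 kips.

35.8 kips (bolt shear governs)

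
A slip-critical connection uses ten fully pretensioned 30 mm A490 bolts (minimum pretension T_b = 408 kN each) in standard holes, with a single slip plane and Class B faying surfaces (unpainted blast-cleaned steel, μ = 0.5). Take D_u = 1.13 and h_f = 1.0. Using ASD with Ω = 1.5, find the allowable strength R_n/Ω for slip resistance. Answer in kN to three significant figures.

R_n = μ · D_u · h_f · T_b · n_s · n_b = 0.5 × 1.13 × 1.0 × 408 × 1 × 10 = 2305 kN.
Allowable strength R_n/Ω = 2305 / 1.5 = 1540 kN.

1540 kN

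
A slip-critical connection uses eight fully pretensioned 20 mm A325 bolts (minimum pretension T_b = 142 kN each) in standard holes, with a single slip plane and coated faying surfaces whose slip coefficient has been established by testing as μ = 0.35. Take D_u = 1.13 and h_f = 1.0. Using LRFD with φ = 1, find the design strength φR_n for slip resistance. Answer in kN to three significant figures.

R_n = μ · D_u · h_f · T_b · n_s · n_b = 0.35 × 1.13 × 1.0 × 142 × 1 × 8 = 449.3 kN.
Design strength φR_n = 1 × 449.3 = 449 kN.

449 kN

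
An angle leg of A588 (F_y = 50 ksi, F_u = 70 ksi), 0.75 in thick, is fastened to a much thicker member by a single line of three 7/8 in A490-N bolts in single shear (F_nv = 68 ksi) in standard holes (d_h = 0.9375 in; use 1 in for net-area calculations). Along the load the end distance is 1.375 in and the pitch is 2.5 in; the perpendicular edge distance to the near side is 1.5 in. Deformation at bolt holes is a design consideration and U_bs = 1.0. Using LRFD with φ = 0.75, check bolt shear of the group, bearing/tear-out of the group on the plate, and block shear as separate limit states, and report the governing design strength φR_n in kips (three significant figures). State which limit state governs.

Bolt shear: A_b = π·0.875²/4 = 0.6013 in²; R_n = 68 × 0.6013 × 3 × 1 = 122.7 kips → 0.75 × 122.7 = 92 kips.
Bearing: edge l_c = 0.9062, r_n = 57.09 kips; interior l_c = 1.562, r_n = 98.44 kips; R_n = 57.09 + 2·98.44 = 254 kips → 190 kips.
Block shear: A_gv = 4.781, A_nv = 2.906, A_nt = 0.75 in²; R_n = min(0.6F_uA_nv, 0.6F_yA_gv) + U_bs·F_u·A_nt = 174.6 kips → 131 kips.
Bolt shear governs: 92 kips.

92 kips (bolt shear governs)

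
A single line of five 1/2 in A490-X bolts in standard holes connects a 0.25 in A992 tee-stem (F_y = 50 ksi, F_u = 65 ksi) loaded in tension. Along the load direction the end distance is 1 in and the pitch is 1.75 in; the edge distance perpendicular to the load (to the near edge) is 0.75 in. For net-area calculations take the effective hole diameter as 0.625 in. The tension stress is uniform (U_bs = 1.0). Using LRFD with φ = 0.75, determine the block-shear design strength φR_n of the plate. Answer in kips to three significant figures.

43.3 kips

Shear plane L_v = 1 + 4·1.75 = 8 in; A_gv = 8 × 0.25 = 2 in².
A_nv = (8 − 4.5·0.625) × 0.25 = 1.297 in².
A_nt = (0.75 − 0.5·0.625) × 0.25 = 0.1094 in².
0.6 F_u A_nv = 50.58 kips; 0.6 F_y A_gv = 60 kips → shear rupture governs the shear term.
R_n = 50.58 + 1.0 × 65 × 0.1094 = 57.69 kips.
Design strength φR_n = 0.75 × 57.69 = 43.3 kips.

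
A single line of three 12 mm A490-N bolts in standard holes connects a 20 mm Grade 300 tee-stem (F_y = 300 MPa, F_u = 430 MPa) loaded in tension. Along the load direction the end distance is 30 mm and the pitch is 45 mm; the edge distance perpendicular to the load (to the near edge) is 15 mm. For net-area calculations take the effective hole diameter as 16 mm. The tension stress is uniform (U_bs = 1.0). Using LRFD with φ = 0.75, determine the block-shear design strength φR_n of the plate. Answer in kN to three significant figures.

Shear plane L_v = 30 + 2·45 = 120 mm; A_gv = 120 × 20 = 2400 mm².
A_nv = (120 − 2.5·16) × 20 = 1600 mm².
A_nt = (15 − 0.5·16) × 20 = 140 mm².
0.6 F_u A_nv = 412.8 kN; 0.6 F_y A_gv = 432 kN → shear rupture governs the shear term.
R_n = 412.8 + 1.0 × 430 × 140 / 1000 = 473 kN.
Design strength φR_n = 0.75 × 473 = 355 kN.

355 kN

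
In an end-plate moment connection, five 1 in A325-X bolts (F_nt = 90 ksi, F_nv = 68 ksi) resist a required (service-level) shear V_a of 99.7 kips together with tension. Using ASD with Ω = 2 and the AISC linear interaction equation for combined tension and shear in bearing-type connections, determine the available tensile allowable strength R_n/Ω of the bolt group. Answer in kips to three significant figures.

97.8 kips

A_b = π·1²/4 = 0.7854 in²; f_rv = 99.7 / (5 × 0.7854) = 25.39 ksi.
F'_nt = 1.3 F_nt − (Ω F_nt / F_nv) f_rv = 1.3·90 − (2·90/68)·25.39 = 49.8 ksi, capped at F_nt → F'_nt = 49.8 ksi.
R_n = F'_nt · A_b · n = 49.8 × 0.7854 × 5 = 195.5 kips.
Allowable strength R_n/Ω = 195.5 / 2 = 97.8 kips.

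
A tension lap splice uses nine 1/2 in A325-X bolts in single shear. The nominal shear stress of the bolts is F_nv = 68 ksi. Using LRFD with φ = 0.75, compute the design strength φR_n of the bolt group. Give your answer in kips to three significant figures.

90.1 kips

A_b = π × 0.5² / 4 = 0.1963 in².
R_n = F_nv · A_b · n · n_s = 68 × 0.1963 × 9 × 1 = 120.2 kips.
Design strength φR_n = 0.75 × 120.2 = 90.1 kips.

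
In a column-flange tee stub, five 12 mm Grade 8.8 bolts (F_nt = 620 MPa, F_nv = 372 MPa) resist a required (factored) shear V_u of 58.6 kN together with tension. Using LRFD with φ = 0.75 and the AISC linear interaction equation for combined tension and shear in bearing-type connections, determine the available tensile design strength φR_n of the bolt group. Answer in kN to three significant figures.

244 kN

A_b = π·12²/4 = 113.1 mm²; f_rv = 58.6 × 1000 / (5 × 113.1) = 103.6 MPa.
F'_nt = 1.3 F_nt − (F_nt / φF_nv) f_rv = 1.3·620 − (620/(0.75·372))·103.6 = 575.7 MPa, capped at F_nt → F'_nt = 575.7 MPa.
R_n = F'_nt · A_b · n = 575.7 × 113.1 × 5 / 1000 = 325.6 kN.
Design strength φR_n = 0.75 × 325.6 = 244 kN.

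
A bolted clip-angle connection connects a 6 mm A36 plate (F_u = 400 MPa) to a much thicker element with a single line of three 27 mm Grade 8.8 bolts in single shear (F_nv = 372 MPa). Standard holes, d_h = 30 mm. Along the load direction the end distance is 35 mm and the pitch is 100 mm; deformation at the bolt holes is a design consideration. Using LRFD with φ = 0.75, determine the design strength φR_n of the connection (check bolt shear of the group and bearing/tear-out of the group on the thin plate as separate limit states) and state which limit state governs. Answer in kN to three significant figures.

276 kN (bearing governs)

Bolt shear: A_b = π·27²/4 = 572.6 mm²; R_n = 372 × 572.6 × 3 × 1 / 1000 = 639 kN → 0.75 × 639 = 479 kN.
Bearing (1.2 l_c t F_u ≤ 2.4 d t F_u): upper limit = 2.4·27·6·400 / 1000 = 155.5 kN.
  Edge l_c = 35 − 30/2 = 20 → r_n = 57.6 kN; interior l_c = 100 − 30 = 70 → r_n = 155.5 kN.
  R_n,bearing = 1·57.6 + 2·155.5 = 368.6 kN → 0.75 × 368.6 = 276 kN.
Bearing governs: 276 kN.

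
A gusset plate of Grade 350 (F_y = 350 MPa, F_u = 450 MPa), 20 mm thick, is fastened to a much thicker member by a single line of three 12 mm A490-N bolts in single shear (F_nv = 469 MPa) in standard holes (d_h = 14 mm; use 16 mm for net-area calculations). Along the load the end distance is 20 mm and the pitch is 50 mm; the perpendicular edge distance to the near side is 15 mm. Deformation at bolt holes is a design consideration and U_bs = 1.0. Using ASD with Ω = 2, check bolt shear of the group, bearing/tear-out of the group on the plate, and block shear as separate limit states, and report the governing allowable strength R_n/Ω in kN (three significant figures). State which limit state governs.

79.6 kN (bolt shear governs)

Bolt shear: A_b = π·12²/4 = 113.1 mm²; R_n = 469 × 113.1 × 3 × 1 / 1000 = 159.1 kN → 159.1 / 2 = 79.6 kN.
Bearing: edge l_c = 13, r_n = 140.4 kN; interior l_c = 36, r_n = 259.2 kN; R_n = 140.4 + 2·259.2 = 658.8 kN → 329 kN.
Block shear: A_gv = 2400, A_nv = 1600, A_nt = 140 mm²; R_n = min(0.6F_uA_nv, 0.6F_yA_gv) + U_bs·F_u·A_nt = 495 kN → 248 kN.
Bolt shear governs: 79.6 kN.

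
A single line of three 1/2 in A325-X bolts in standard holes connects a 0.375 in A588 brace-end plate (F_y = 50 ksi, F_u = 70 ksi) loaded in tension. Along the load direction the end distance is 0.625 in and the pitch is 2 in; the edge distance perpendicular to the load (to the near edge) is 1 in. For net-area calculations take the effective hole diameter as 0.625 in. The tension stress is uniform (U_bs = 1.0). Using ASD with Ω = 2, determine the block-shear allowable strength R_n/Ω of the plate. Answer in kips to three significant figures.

33.1 kips

Shear plane L_v = 0.625 + 2·2 = 4.625 in; A_gv = 4.625 × 0.375 = 1.734 in².
A_nv = (4.625 − 2.5·0.625) × 0.375 = 1.148 in².
A_nt = (1 − 0.5·0.625) × 0.375 = 0.2578 in².
0.6 F_u A_nv = 48.23 kips; 0.6 F_y A_gv = 52.03 kips → shear rupture governs the shear term.
R_n = 48.23 + 1.0 × 70 × 0.2578 = 66.28 kips.
Allowable strength R_n/Ω = 66.28 / 2 = 33.1 kips.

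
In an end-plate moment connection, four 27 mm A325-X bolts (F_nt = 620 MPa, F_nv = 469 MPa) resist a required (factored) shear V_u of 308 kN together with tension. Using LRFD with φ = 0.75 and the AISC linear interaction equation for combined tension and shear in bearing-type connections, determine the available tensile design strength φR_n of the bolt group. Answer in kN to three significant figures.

977 kN

A_b = π·27²/4 = 572.6 mm²; f_rv = 308 × 1000 / (4 × 572.6) = 134.5 MPa.
F'_nt = 1.3 F_nt − (F_nt / φF_nv) f_rv = 1.3·620 − (620/(0.75·469))·134.5 = 569 MPa, capped at F_nt → F'_nt = 569 MPa.
R_n = F'_nt · A_b · n = 569 × 572.6 × 4 / 1000 = 1303 kN.
Design strength φR_n = 0.75 × 1303 = 977 kN.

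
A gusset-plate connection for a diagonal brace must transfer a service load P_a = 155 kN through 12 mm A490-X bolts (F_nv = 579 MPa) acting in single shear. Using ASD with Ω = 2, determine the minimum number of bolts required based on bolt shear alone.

A_b = π·12²/4 = 113.1 mm².
Per-bolt allowable strength R_n/Ω = 579 × 113.1 × 1 / 1000 / 2 = 32.74 kN.
n ≥ 155 / 32.74 = 4.734 → use 5 bolts.

5 bolts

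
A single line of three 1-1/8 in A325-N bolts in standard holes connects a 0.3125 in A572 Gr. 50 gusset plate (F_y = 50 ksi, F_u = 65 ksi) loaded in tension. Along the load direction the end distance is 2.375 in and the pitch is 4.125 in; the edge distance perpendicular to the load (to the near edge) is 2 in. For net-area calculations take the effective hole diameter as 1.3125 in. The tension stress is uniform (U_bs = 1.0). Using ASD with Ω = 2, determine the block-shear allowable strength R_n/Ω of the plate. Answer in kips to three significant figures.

58.4 kips

Shear plane L_v = 2.375 + 2·4.125 = 10.62 in; A_gv = 10.62 × 0.3125 = 3.32 in².
A_nv = (10.62 − 2.5·1.3125) × 0.3125 = 2.295 in².
A_nt = (2 − 0.5·1.3125) × 0.3125 = 0.4199 in².
0.6 F_u A_nv = 89.5 kips; 0.6 F_y A_gv = 99.61 kips → shear rupture governs the shear term.
R_n = 89.5 + 1.0 × 65 × 0.4199 = 116.8 kips.
Allowable strength R_n/Ω = 116.8 / 2 = 58.4 kips.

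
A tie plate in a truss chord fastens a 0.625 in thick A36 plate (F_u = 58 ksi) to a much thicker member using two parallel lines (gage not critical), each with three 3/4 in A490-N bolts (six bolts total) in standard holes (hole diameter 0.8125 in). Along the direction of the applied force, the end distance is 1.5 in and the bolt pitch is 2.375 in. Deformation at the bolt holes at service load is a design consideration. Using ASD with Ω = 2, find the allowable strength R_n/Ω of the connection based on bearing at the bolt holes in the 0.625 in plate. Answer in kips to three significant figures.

178 kips

Per bolt r_n = 1.2 l_c t F_u ≤ 2.4 d t F_u; upper limit = 2.4 × 0.75 × 0.625 × 58 = 65.25 kips.
Edge bolt: l_c = 1.5 − 0.8125/2 = 1.094 in → 1.2 × 1.094 × 0.625 × 58 = 47.58 → r_n = 47.58 kips.
Interior bolts: l_c = 2.375 − 0.8125 = 1.562 in → 1.2 × 1.562 × 0.625 × 58 = 67.97 → r_n = 65.25 kips.
R_n = 2 × 47.58 + 4 × 65.25 = 356.2 kips.
Allowable strength R_n/Ω = 356.2 / 2 = 178 kips.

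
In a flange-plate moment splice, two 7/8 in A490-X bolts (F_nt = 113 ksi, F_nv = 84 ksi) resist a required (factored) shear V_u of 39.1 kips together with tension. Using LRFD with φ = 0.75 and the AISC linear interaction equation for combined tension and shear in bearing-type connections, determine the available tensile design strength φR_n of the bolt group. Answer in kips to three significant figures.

A_b = π·0.875²/4 = 0.6013 in²; f_rv = 39.1 / (2 × 0.6013) = 32.51 ksi.
F'_nt = 1.3 F_nt − (F_nt / φF_nv) f_rv = 1.3·113 − (113/(0.75·84))·32.51 = 88.59 ksi, capped at F_nt → F'_nt = 88.59 ksi.
R_n = F'_nt · A_b · n = 88.59 × 0.6013 × 2 = 106.5 kips.
Design strength φR_n = 0.75 × 106.5 = 79.9 kips.

79.9 kips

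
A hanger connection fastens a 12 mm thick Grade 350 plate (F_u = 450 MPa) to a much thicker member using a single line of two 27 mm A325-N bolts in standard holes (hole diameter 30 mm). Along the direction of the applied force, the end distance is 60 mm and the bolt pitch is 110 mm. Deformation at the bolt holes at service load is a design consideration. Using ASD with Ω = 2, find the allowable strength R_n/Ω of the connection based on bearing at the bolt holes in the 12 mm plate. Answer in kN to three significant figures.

Per bolt r_n = 1.2 l_c t F_u ≤ 2.4 d t F_u; upper limit = 2.4 × 27 × 12 × 450 / 1000 = 349.9 kN.
Edge bolt: l_c = 60 − 30/2 = 45 mm → 1.2 × 45 × 12 × 450 / 1000 = 291.6 → r_n = 291.6 kN.
Interior bolts: l_c = 110 − 30 = 80 mm → 1.2 × 80 × 12 × 450 / 1000 = 518.4 → r_n = 349.9 kN.
R_n = 1 × 291.6 + 1 × 349.9 = 641.5 kN.
Allowable strength R_n/Ω = 641.5 / 2 = 321 kN.

321 kN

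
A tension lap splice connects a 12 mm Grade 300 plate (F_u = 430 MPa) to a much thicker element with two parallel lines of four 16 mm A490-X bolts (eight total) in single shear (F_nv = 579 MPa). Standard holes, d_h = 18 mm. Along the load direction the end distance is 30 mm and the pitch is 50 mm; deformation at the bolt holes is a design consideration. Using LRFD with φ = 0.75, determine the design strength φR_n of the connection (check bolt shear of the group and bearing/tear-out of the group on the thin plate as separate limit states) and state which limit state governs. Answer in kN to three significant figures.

698 kN (bolt shear governs)

Bolt shear: A_b = π·16²/4 = 201.1 mm²; R_n = 579 × 201.1 × 8 × 1 / 1000 = 931.3 kN → 0.75 × 931.3 = 698 kN.
Bearing (1.2 l_c t F_u ≤ 2.4 d t F_u): upper limit = 2.4·16·12·430 / 1000 = 198.1 kN.
  Edge l_c = 30 − 18/2 = 21 → r_n = 130 kN; interior l_c = 50 − 18 = 32 → r_n = 198.1 kN.
  R_n,bearing = 2·130 + 6·198.1 = 1449 kN → 0.75 × 1449 = 1090 kN.
Bolt shear governs: 698 kN.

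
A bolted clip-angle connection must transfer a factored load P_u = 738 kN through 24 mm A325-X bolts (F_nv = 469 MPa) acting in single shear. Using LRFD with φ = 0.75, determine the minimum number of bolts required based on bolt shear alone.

A_b = π·24²/4 = 452.4 mm².
Per-bolt design strength φR_n = 0.75 × 469 × 452.4 × 1 / 1000 = 159.1 kN.
n ≥ 738 / 159.1 = 4.638 → use 5 bolts.

5 bolts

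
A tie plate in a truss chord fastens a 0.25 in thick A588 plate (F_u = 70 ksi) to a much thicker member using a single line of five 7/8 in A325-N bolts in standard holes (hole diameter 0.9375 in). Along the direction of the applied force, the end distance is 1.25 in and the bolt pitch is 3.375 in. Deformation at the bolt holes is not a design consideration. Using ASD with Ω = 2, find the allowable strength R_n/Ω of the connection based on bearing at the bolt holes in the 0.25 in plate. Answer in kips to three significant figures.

Per bolt r_n = 1.5 l_c t F_u ≤ 3.0 d t F_u; upper limit = 3.0 × 0.875 × 0.25 × 70 = 45.94 kips.
Edge bolt: l_c = 1.25 − 0.9375/2 = 0.7812 in → 1.5 × 0.7812 × 0.25 × 70 = 20.51 → r_n = 20.51 kips.
Interior bolts: l_c = 3.375 − 0.9375 = 2.438 in → 1.5 × 2.438 × 0.25 × 70 = 63.98 → r_n = 45.94 kips.
R_n = 1 × 20.51 + 4 × 45.94 = 204.3 kips.
Allowable strength R_n/Ω = 204.3 / 2 = 102 kips.

102 kips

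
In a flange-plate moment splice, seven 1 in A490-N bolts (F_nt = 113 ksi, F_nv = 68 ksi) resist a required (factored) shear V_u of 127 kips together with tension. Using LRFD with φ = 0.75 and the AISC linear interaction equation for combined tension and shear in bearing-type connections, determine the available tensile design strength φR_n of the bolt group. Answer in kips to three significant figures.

395 kips

A_b = π·1²/4 = 0.7854 in²; f_rv = 127 / (7 × 0.7854) = 23.1 ksi.
F'_nt = 1.3 F_nt − (F_nt / φF_nv) f_rv = 1.3·113 − (113/(0.75·68))·23.1 = 95.72 ksi, capped at F_nt → F'_nt = 95.72 ksi.
R_n = F'_nt · A_b · n = 95.72 × 0.7854 × 7 = 526.2 kips.
Design strength φR_n = 0.75 × 526.2 = 395 kips.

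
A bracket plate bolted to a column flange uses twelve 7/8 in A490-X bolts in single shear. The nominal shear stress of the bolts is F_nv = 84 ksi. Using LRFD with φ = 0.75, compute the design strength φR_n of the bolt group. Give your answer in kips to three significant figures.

A_b = π × 0.875² / 4 = 0.6013 in².
R_n = F_nv · A_b · n · n_s = 84 × 0.6013 × 12 × 1 = 606.1 kips.
Design strength φR_n = 0.75 × 606.1 = 455 kips.

455 kips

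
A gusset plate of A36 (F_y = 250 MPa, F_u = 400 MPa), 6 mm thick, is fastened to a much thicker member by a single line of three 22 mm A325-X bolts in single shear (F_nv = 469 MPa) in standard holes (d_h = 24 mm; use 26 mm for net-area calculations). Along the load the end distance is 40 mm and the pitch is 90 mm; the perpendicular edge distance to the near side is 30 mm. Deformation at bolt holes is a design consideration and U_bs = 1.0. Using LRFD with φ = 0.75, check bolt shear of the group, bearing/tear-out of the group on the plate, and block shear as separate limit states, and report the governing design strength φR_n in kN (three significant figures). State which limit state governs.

Bolt shear: A_b = π·22²/4 = 380.1 mm²; R_n = 469 × 380.1 × 3 × 1 / 1000 = 534.8 kN → 0.75 × 534.8 = 401 kN.
Bearing: edge l_c = 28, r_n = 80.64 kN; interior l_c = 66, r_n = 126.7 kN; R_n = 80.64 + 2·126.7 = 334.1 kN → 251 kN.
Block shear: A_gv = 1320, A_nv = 930, A_nt = 102 mm²; R_n = min(0.6F_uA_nv, 0.6F_yA_gv) + U_bs·F_u·A_nt = 238.8 kN → 179 kN.
Block shear governs: 179 kN.

179 kN (block shear governs)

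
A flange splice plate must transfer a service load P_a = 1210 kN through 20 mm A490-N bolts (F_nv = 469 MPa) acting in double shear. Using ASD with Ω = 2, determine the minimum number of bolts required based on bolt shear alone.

A_b = π·20²/4 = 314.2 mm².
Per-bolt allowable strength R_n/Ω = 469 × 314.2 × 2 / 1000 / 2 = 147.3 kN.
n ≥ 1210 / 147.3 = 8.212 → use 9 bolts.

9 bolts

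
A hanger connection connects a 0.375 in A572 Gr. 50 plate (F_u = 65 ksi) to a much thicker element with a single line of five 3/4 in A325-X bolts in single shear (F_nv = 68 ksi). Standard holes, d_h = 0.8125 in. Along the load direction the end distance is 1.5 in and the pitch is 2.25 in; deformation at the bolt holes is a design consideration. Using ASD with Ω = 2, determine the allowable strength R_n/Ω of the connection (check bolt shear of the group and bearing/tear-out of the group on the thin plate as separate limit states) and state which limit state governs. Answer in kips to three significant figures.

Bolt shear: A_b = π·0.75²/4 = 0.4418 in²; R_n = 68 × 0.4418 × 5 × 1 = 150.2 kips → 150.2 / 2 = 75.1 kips.
Bearing (1.2 l_c t F_u ≤ 2.4 d t F_u): upper limit = 2.4·0.75·0.375·65 = 43.87 kips.
  Edge l_c = 1.5 − 0.8125/2 = 1.094 → r_n = 31.99 kips; interior l_c = 2.25 − 0.8125 = 1.438 → r_n = 42.05 kips.
  R_n,bearing = 1·31.99 + 4·42.05 = 200.2 kips → 200.2 / 2 = 100 kips.
Bolt shear governs: 75.1 kips.

75.1 kips (bolt shear governs)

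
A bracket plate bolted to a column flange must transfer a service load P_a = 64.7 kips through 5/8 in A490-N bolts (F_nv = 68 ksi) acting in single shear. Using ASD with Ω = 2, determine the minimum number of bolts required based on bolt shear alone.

7 bolts

A_b = π·0.625²/4 = 0.3068 in².
Per-bolt allowable strength R_n/Ω = 68 × 0.3068 × 1 / 2 = 10.43 kips.
n ≥ 64.7 / 10.43 = 6.203 → use 7 bolts.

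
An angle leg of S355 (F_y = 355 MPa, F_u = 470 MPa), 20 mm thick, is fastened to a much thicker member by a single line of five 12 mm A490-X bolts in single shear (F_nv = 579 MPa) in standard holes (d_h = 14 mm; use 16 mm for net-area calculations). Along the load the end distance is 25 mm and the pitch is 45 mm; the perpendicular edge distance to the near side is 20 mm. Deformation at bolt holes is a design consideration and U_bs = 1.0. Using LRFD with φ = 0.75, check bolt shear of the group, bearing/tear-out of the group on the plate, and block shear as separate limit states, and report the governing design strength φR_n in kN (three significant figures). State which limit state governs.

246 kN (bolt shear governs)

Bolt shear: A_b = π·12²/4 = 113.1 mm²; R_n = 579 × 113.1 × 5 × 1 / 1000 = 327.4 kN → 0.75 × 327.4 = 246 kN.
Bearing: edge l_c = 18, r_n = 203 kN; interior l_c = 31, r_n = 270.7 kN; R_n = 203 + 4·270.7 = 1286 kN → 964 kN.
Block shear: A_gv = 4100, A_nv = 2660, A_nt = 240 mm²; R_n = min(0.6F_uA_nv, 0.6F_yA_gv) + U_bs·F_u·A_nt = 862.9 kN → 647 kN.
Bolt shear governs: 246 kN.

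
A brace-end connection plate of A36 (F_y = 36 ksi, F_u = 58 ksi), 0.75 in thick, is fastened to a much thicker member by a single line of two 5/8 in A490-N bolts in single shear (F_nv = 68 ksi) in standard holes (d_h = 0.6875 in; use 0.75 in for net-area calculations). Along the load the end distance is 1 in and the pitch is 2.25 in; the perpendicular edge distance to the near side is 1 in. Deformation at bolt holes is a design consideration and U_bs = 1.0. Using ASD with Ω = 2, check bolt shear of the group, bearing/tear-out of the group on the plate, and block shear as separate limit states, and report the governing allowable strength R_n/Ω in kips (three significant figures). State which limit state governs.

20.9 kips (bolt shear governs)

Bolt shear: A_b = π·0.625²/4 = 0.3068 in²; R_n = 68 × 0.3068 × 2 × 1 = 41.72 kips → 41.72 / 2 = 20.9 kips.
Bearing: edge l_c = 0.6562, r_n = 34.26 kips; interior l_c = 1.562, r_n = 65.25 kips; R_n = 34.26 + 1·65.25 = 99.51 kips → 49.8 kips.
Block shear: A_gv = 2.438, A_nv = 1.594, A_nt = 0.4688 in²; R_n = min(0.6F_uA_nv, 0.6F_yA_gv) + U_bs·F_u·A_nt = 79.84 kips → 39.9 kips.
Bolt shear governs: 20.9 kips.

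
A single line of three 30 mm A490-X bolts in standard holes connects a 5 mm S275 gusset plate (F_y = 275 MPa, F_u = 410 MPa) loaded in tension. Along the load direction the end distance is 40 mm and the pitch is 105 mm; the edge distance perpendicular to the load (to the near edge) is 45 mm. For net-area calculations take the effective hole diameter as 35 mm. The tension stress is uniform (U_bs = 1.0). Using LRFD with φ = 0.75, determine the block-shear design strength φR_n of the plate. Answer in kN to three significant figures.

192 kN

Shear plane L_v = 40 + 2·105 = 250 mm; A_gv = 250 × 5 = 1250 mm².
A_nv = (250 − 2.5·35) × 5 = 812.5 mm².
A_nt = (45 − 0.5·35) × 5 = 137.5 mm².
0.6 F_u A_nv = 199.9 kN; 0.6 F_y A_gv = 206.2 kN → shear rupture governs the shear term.
R_n = 199.9 + 1.0 × 410 × 137.5 / 1000 = 256.2 kN.
Design strength φR_n = 0.75 × 256.2 = 192 kN.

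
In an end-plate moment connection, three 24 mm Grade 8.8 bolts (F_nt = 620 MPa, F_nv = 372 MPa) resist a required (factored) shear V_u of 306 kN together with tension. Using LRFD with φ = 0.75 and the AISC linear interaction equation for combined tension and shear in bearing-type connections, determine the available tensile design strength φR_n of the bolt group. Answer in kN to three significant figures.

A_b = π·24²/4 = 452.4 mm²; f_rv = 306 × 1000 / (3 × 452.4) = 225.5 MPa.
F'_nt = 1.3 F_nt − (F_nt / φF_nv) f_rv = 1.3·620 − (620/(0.75·372))·225.5 = 305 MPa, capped at F_nt → F'_nt = 305 MPa.
R_n = F'_nt · A_b · n = 305 × 452.4 × 3 / 1000 = 413.9 kN.
Design strength φR_n = 0.75 × 413.9 = 310 kN.

310 kN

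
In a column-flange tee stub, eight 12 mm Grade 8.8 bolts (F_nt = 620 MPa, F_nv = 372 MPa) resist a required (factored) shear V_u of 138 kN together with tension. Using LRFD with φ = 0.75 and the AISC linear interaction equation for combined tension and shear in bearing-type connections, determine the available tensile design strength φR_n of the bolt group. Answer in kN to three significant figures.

A_b = π·12²/4 = 113.1 mm²; f_rv = 138 × 1000 / (8 × 113.1) = 152.5 MPa.
F'_nt = 1.3 F_nt − (F_nt / φF_nv) f_rv = 1.3·620 − (620/(0.75·372))·152.5 = 467.1 MPa, capped at F_nt → F'_nt = 467.1 MPa.
R_n = F'_nt · A_b · n = 467.1 × 113.1 × 8 / 1000 = 422.6 kN.
Design strength φR_n = 0.75 × 422.6 = 317 kN.

317 kN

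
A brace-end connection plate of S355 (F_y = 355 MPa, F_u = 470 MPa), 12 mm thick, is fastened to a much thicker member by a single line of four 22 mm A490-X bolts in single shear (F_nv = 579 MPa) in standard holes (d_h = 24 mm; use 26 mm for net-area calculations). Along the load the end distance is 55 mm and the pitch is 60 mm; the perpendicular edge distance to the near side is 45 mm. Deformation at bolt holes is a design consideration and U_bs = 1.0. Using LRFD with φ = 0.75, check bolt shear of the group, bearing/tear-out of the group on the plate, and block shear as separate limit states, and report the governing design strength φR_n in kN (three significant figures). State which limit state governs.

501 kN (block shear governs)

Bolt shear: A_b = π·22²/4 = 380.1 mm²; R_n = 579 × 380.1 × 4 × 1 / 1000 = 880.4 kN → 0.75 × 880.4 = 660 kN.
Bearing: edge l_c = 43, r_n = 291 kN; interior l_c = 36, r_n = 243.6 kN; R_n = 291 + 3·243.6 = 1022 kN → 766 kN.
Block shear: A_gv = 2820, A_nv = 1728, A_nt = 384 mm²; R_n = min(0.6F_uA_nv, 0.6F_yA_gv) + U_bs·F_u·A_nt = 667.8 kN → 501 kN.
Block shear governs: 501 kN.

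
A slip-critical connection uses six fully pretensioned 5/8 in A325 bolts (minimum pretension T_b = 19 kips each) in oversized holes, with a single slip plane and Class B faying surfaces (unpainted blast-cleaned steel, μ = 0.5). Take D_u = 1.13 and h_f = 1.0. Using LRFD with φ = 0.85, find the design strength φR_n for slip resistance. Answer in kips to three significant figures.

R_n = μ · D_u · h_f · T_b · n_s · n_b = 0.5 × 1.13 × 1.0 × 19 × 1 × 6 = 64.41 kips.
Design strength φR_n = 0.85 × 64.41 = 54.7 kips.

54.7 kips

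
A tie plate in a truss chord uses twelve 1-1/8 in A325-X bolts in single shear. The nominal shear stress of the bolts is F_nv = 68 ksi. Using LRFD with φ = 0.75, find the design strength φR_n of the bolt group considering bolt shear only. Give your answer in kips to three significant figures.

A_b = π × 1.125² / 4 = 0.994 in².
R_n = F_nv · A_b · n · n_s = 68 × 0.994 × 12 × 1 = 811.1 kips.
Design strength φR_n = 0.75 × 811.1 = 608 kips.

608 kips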